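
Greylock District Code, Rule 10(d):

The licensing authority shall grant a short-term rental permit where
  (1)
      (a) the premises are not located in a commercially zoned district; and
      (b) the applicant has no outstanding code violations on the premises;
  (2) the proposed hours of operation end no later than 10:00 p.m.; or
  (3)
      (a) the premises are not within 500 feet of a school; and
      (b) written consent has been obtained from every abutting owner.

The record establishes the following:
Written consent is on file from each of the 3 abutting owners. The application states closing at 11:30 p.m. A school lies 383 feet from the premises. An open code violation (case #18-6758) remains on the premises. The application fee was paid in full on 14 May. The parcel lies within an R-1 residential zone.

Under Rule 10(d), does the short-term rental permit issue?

(a) not (commercially zoned) — holds.
(b) no code violations — not met.
(1) = T AND F = false.
(2) closes by 10 p.m. — not satisfied.
(a) ≥500 ft from school — fails.
(b) all abutters consent — satisfied.
So (3) is not satisfied (F AND T).
So Overall is not satisfied (F OR F OR F).

No — denied.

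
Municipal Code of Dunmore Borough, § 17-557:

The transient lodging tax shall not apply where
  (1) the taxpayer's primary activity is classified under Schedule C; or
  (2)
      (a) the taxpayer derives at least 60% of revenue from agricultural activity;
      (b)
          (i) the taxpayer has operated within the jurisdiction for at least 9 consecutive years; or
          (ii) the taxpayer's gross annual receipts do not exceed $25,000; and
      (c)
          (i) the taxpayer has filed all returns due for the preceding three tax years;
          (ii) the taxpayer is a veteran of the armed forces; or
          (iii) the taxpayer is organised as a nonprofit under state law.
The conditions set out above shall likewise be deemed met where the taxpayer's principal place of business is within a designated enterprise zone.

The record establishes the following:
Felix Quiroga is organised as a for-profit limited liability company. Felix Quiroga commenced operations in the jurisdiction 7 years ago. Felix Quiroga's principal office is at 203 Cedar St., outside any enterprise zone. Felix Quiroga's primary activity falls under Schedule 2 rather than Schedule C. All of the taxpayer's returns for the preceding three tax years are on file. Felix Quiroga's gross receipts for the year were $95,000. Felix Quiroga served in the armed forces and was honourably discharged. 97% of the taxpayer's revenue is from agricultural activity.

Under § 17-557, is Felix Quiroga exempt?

(1) Schedule C activity — not satisfied.
(a) ≥60% agricultural — met.
(i) ≥ 9 yrs in jurisdiction — not satisfied.
(ii) receipts ≤ $25,000 — not satisfied.
(b): F OR F → false.
(i) returns current — holds.
(ii) veteran — holds.
(iii) nonprofit — not met.
(c): T OR T OR F → true.
(2): T AND F AND T → false.
Overall = F OR F = false.
Exception (in enterprise zone) — not satisfied.
Result: main false OR exception false → false.

No — not exempt.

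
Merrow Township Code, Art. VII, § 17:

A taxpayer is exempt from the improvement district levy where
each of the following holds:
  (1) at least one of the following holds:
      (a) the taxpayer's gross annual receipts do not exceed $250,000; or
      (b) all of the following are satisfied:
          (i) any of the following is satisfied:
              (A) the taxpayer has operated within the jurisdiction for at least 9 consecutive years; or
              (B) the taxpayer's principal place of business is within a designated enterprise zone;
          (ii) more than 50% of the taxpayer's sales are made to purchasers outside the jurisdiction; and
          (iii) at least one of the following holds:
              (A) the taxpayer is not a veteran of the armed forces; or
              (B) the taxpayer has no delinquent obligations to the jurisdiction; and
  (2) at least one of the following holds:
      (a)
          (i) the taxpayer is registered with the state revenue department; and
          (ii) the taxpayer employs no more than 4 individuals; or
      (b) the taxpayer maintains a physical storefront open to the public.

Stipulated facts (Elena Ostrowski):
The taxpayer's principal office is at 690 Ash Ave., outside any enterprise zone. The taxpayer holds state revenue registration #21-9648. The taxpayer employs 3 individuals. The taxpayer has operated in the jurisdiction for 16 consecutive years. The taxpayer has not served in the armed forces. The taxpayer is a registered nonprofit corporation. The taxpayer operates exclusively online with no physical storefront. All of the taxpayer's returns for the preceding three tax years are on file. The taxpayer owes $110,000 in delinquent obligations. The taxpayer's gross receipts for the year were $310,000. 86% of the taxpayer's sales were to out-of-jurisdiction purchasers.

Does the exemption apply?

Yes — exempt.

(a) receipts ≤ $250,000 — not met.
(A) ≥ 9 yrs in jurisdiction — satisfied.
(B) in enterprise zone — not satisfied.
(i): T OR F → true.
(ii) >50% out-of-jur. sales — satisfied.
(A) not (veteran) — satisfied.
(B) no delinquency — not satisfied.
So (iii) is satisfied (T OR F).
So (b) is satisfied (T AND T AND T).
So (1) is satisfied (F OR T).
(i) state-registered — holds.
(ii) ≤ 4 employees — met.
(a): T AND T → true.
(b) has storefront — fails.
(2): T OR F → true.
Overall: T AND T → true.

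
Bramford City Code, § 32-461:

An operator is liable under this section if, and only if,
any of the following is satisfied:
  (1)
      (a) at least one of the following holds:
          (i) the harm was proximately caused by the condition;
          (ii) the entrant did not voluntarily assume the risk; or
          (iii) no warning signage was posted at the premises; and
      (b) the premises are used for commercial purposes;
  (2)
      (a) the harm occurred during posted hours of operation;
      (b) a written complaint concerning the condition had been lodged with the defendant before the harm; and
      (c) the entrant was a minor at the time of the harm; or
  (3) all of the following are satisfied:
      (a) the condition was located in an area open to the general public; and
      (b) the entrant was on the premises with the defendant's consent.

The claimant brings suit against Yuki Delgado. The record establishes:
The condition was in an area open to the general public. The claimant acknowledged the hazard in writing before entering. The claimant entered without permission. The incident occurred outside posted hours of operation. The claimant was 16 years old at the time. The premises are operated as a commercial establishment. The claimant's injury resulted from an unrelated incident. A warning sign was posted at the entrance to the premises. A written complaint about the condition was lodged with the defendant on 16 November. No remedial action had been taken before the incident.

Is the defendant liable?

No — not liable.

(i) proximate cause — fails.
(ii) no assumed risk — not met.
(iii) no signage posted — not met.
So (a) is not satisfied (F OR F OR F).
(b) commercial use — satisfied.
So (1) is not satisfied (F AND T).
(a) during posted hours — not met.
(b) complaint lodged — satisfied.
(c) entrant a minor — holds.
So (2) is not satisfied (F AND T AND T).
(a) public area — met.
(b) consent to enter — not met.
So (3) is not satisfied (T AND F).
So Overall is not satisfied (F OR F OR F).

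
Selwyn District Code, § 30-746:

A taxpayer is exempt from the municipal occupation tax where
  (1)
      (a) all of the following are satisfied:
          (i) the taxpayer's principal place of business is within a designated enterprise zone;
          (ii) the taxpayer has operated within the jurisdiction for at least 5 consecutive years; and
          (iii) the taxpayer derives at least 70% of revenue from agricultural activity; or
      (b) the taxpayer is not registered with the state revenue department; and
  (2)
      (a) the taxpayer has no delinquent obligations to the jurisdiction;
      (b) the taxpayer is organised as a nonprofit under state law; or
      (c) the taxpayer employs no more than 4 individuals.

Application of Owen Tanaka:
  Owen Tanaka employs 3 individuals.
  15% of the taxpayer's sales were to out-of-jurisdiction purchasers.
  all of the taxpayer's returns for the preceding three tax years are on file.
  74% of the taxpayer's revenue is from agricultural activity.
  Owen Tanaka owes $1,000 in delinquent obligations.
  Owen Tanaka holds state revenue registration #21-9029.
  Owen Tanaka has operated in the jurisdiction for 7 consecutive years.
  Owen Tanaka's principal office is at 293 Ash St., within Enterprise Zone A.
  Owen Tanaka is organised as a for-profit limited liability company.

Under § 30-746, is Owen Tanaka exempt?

Yes — exempt.

(i) in enterprise zone — holds.
(ii) ≥ 5 yrs in jurisdiction — met.
(iii) ≥70% agricultural — holds.
So (a) is satisfied (T AND T AND T).
(b) not (state-registered) — not met.
So (1) is satisfied (T OR F).
(a) no delinquency — not met.
(b) nonprofit — not satisfied.
(c) ≤ 4 employees — met.
(2): F OR F OR T → true.
Overall = T AND T = true.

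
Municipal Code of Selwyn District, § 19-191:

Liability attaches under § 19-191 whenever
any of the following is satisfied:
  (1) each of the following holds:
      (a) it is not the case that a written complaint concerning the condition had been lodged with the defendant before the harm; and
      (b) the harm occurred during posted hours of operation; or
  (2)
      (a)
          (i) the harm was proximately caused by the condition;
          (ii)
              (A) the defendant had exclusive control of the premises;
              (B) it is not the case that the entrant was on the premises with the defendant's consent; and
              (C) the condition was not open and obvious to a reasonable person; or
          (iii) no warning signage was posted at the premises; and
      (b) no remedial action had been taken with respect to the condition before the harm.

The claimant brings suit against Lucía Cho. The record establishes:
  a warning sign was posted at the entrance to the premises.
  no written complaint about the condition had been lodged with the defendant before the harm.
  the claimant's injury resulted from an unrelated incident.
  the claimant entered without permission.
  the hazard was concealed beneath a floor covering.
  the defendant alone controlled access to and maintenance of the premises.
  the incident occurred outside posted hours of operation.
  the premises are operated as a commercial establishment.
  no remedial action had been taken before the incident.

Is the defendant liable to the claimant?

(a) not (complaint lodged) — satisfied.
(b) during posted hours — not satisfied.
So (1) is not satisfied (T AND F).
(i) proximate cause — not satisfied.
(A) exclusive control — satisfied.
(B) not (consent to enter) — satisfied.
(C) not open/obvious — holds.
(ii) = T AND T AND T = true.
(iii) no signage posted — fails.
(a): F OR T OR F → true.
(b) no remedial action — satisfied.
So (2) is satisfied (T AND T).
Overall = F OR T = true.

Yes — liable.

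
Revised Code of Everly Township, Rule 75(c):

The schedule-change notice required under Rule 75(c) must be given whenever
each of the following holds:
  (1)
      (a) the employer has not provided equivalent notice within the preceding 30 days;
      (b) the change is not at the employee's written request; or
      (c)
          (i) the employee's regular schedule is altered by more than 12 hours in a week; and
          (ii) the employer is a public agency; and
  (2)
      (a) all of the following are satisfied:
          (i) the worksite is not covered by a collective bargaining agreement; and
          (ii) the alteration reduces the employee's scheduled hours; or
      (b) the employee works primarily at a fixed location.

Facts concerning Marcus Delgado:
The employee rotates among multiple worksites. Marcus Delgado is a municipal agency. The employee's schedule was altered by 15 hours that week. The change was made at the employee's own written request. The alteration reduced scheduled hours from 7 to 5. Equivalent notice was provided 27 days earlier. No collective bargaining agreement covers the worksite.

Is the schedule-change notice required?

Yes — required.

(a) no recent notice — not satisfied.
(b) not employee-requested — fails.
(i) schedule shift > 12h — holds.
(ii) public agency — met.
(c): T AND T → true.
(1): F OR F OR T → true.
(i) no CBA — satisfied.
(ii) hours reduced — holds.
(a): T AND T → true.
(b) fixed location — fails.
So (2) is satisfied (T OR F).
So Overall is satisfied (T AND T).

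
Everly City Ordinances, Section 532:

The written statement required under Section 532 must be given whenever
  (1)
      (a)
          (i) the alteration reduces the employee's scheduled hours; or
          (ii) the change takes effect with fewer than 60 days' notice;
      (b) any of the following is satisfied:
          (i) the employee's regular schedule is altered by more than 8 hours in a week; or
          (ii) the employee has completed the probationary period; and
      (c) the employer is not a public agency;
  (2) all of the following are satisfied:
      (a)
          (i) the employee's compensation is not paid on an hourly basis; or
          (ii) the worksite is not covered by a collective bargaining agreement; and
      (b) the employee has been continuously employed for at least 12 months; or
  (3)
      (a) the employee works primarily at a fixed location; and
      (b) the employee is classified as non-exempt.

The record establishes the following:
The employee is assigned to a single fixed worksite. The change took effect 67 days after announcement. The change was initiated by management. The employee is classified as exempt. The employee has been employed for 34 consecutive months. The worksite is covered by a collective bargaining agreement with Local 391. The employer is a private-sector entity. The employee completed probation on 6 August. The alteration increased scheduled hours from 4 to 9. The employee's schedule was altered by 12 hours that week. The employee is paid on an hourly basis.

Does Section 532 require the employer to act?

No — not required.

(i) hours reduced — fails.
(ii) < 60 days' notice — not met.
(a): F OR F → false.
(i) schedule shift > 8h — holds.
(ii) past probation — met.
(b): T OR T → true.
(c) not (public agency) — holds.
(1) = F AND T AND T = false.
(i) not (hourly-paid) — fails.
(ii) no CBA — fails.
(a): F OR F → false.
(b) tenure ≥ 12 mo. — holds.
So (2) is not satisfied (F AND T).
(a) fixed location — met.
(b) non-exempt — not satisfied.
(3): T AND F → false.
Overall: F OR F OR F → false.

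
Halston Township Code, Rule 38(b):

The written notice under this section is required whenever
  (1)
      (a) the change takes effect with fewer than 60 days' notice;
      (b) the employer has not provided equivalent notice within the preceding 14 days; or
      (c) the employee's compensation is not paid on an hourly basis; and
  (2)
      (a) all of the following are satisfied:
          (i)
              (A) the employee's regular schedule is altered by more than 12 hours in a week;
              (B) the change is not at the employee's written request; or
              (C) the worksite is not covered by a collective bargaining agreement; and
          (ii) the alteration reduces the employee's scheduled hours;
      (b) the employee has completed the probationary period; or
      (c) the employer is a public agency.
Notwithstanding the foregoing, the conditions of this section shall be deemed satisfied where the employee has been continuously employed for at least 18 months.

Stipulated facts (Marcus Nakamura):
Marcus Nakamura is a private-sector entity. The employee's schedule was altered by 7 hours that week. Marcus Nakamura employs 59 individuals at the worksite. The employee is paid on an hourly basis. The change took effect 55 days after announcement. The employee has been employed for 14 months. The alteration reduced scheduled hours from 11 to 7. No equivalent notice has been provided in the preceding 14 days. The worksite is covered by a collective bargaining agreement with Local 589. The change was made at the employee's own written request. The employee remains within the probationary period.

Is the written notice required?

No — not required.

(a) < 60 days' notice — met.
(b) no recent notice — satisfied.
(c) not (hourly-paid) — fails.
(1) = T OR T OR F = true.
(A) schedule shift > 12h — not satisfied.
(B) not employee-requested — not satisfied.
(C) no CBA — not met.
So (i) is not satisfied (F OR F OR F).
(ii) hours reduced — satisfied.
So (a) is not satisfied (F AND T).
(b) past probation — not met.
(c) public agency — not satisfied.
So (2) is not satisfied (F OR F OR F).
Overall = T AND F = false.
Exception (tenure ≥ 18 mo.) — not satisfied.
Result: main false OR exception false → false.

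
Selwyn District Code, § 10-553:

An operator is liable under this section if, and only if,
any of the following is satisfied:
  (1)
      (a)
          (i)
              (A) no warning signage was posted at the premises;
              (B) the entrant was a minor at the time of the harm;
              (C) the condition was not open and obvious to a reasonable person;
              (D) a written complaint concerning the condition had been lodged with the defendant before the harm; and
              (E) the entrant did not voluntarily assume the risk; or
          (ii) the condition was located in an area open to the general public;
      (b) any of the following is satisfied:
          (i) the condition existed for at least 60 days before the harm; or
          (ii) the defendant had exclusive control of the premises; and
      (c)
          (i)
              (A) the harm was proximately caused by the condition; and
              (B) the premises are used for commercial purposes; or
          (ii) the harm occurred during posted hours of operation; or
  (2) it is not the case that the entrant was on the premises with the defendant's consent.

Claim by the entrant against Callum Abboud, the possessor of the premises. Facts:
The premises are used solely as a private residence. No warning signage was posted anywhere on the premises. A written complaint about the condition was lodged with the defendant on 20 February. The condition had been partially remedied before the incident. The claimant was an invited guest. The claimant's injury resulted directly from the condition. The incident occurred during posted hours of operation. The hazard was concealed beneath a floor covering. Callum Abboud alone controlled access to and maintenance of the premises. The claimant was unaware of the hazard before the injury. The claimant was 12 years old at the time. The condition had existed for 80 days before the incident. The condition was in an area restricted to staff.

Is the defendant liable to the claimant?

Yes — liable.

(A) no signage posted — met.
(B) entrant a minor — holds.
(C) not open/obvious — met.
(D) complaint lodged — met.
(E) no assumed risk — holds.
(i): T AND T AND T AND T AND T → true.
(ii) public area — not satisfied.
So (a) is satisfied (T OR F).
(i) condition ≥60 days old — satisfied.
(ii) exclusive control — satisfied.
(b): T OR T → true.
(A) proximate cause — met.
(B) commercial use — not met.
(i): T AND F → false.
(ii) during posted hours — satisfied.
(c) = F OR T = true.
(1): T AND T AND T → true.
(2) not (consent to enter) — fails.
So Overall is satisfied (T OR F).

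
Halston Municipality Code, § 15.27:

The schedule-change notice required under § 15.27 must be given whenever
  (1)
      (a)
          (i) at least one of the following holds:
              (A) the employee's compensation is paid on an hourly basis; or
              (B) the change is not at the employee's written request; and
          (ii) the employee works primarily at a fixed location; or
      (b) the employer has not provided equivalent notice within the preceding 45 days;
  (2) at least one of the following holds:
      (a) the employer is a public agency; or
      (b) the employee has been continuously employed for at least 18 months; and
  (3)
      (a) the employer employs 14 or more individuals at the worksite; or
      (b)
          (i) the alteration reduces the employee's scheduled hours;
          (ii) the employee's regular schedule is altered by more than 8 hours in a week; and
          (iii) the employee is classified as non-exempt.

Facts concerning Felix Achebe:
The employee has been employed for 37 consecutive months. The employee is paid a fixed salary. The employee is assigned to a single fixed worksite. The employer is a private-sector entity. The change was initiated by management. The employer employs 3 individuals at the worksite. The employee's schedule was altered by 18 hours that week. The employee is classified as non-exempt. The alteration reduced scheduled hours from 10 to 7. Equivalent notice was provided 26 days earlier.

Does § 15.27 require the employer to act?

Yes — required.

(A) hourly-paid — not satisfied.
(B) not employee-requested — satisfied.
So (i) is satisfied (F OR T).
(ii) fixed location — holds.
(a) = T AND T = true.
(b) no recent notice — fails.
(1) = T OR F = true.
(a) public agency — not met.
(b) tenure ≥ 18 mo. — met.
(2) = F OR T = true.
(a) ≥ 14 at site — not met.
(i) hours reduced — met.
(ii) schedule shift > 8h — met.
(iii) non-exempt — met.
So (b) is satisfied (T AND T AND T).
(3): F OR T → true.
So Overall is satisfied (T AND T AND T).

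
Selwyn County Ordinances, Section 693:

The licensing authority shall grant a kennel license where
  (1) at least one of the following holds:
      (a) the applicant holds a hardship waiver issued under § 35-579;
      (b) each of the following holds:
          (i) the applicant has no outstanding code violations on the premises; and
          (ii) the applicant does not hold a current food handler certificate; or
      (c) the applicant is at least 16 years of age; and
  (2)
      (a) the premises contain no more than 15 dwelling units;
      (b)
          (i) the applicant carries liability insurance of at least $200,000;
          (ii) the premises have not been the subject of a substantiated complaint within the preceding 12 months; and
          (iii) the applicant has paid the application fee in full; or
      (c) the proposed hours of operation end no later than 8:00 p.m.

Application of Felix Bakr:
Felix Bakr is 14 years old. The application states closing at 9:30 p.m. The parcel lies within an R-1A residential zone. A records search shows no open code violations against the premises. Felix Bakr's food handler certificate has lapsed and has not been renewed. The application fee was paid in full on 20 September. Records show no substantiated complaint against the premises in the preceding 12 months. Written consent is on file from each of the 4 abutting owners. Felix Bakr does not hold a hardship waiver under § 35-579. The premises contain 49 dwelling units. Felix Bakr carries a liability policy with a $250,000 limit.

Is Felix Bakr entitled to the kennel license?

Yes — granted.

(a) hardship waiver — not met.
(i) no code violations — satisfied.
(ii) not (food handler cert.) — met.
(b): T AND T → true.
(c) age ≥ 16 — not satisfied.
(1): F OR T OR F → true.
(a) ≤ 15 units — fails.
(i) insurance ≥ $200,000 — met.
(ii) no complaint in 12 mo. — satisfied.
(iii) fee paid — satisfied.
So (b) is satisfied (T AND T AND T).
(c) closes by 8 p.m. — fails.
So (2) is satisfied (F OR T OR F).
Overall = T AND T = true.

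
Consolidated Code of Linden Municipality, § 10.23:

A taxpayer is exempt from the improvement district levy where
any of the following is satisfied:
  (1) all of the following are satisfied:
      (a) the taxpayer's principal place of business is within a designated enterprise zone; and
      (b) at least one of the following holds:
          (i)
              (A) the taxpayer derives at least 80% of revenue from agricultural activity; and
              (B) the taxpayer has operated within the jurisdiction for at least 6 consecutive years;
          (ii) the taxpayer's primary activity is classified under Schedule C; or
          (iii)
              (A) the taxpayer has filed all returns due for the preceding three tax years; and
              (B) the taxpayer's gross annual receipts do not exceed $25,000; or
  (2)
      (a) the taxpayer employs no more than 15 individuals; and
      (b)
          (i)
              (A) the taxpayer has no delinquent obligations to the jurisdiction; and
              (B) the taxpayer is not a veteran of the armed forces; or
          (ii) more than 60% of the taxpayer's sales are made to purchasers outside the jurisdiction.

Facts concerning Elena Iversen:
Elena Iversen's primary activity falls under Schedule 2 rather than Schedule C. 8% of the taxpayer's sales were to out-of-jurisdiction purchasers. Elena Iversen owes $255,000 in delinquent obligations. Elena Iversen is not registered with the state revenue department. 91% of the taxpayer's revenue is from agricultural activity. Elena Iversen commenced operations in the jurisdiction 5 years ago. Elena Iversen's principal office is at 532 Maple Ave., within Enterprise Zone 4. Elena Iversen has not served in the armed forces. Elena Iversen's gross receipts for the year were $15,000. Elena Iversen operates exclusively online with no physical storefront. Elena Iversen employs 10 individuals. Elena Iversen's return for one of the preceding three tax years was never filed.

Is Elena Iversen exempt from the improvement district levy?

(a) in enterprise zone — met.
(A) ≥80% agricultural — satisfied.
(B) ≥ 6 yrs in jurisdiction — not satisfied.
(i): T AND F → false.
(ii) Schedule C activity — not satisfied.
(A) returns current — not satisfied.
(B) receipts ≤ $25,000 — met.
(iii): F AND T → false.
So (b) is not satisfied (F OR F OR F).
So (1) is not satisfied (T AND F).
(a) ≤ 15 employees — holds.
(A) no delinquency — not satisfied.
(B) not (veteran) — holds.
(i) = F AND T = false.
(ii) >60% out-of-jur. sales — not met.
(b): F OR F → false.
(2) = T AND F = false.
Overall = F OR F = false.

No — not exempt.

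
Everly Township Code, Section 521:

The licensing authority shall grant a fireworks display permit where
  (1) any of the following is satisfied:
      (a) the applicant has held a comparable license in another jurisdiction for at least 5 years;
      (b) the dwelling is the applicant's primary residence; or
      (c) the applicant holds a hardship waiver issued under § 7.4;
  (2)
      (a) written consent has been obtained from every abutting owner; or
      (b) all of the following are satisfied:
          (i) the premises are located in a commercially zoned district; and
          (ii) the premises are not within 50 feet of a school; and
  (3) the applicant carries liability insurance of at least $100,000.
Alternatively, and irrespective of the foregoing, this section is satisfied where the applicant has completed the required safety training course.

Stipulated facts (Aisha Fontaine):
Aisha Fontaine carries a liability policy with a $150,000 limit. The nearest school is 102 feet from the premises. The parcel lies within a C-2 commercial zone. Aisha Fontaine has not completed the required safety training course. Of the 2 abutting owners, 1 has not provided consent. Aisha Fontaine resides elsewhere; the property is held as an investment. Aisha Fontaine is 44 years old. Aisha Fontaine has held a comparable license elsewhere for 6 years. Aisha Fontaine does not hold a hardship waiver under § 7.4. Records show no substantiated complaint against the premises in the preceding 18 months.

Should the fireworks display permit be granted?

(a) prior license ≥ 5 yr — met.
(b) primary residence — not met.
(c) hardship waiver — fails.
(1): T OR F OR F → true.
(a) all abutters consent — not met.
(i) commercially zoned — holds.
(ii) ≥50 ft from school — met.
(b): T AND T → true.
(2) = F OR T = true.
(3) insurance ≥ $100,000 — satisfied.
Overall: T AND T AND T → true.
Exception (safety training) — not satisfied.
Result: main true OR exception false → true.

Yes — granted.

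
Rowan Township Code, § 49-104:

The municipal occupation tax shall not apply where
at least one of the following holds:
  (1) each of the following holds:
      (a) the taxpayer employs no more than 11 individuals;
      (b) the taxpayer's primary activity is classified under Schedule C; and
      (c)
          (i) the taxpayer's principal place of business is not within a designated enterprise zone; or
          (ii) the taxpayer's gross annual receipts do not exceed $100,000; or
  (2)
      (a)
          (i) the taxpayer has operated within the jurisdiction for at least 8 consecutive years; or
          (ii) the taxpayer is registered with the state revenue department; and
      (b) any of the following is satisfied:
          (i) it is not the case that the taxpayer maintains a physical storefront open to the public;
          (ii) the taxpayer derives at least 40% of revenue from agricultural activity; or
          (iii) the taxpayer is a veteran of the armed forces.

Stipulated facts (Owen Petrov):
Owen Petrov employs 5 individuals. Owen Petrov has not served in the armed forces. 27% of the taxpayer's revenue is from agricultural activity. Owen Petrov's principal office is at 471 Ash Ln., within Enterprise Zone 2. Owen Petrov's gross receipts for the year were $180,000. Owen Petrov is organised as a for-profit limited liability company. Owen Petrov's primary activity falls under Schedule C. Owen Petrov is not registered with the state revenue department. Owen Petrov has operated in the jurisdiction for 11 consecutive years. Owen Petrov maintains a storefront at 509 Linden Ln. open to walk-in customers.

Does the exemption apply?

No — not exempt.

(a) ≤ 11 employees — met.
(b) Schedule C activity — holds.
(i) not (in enterprise zone) — fails.
(ii) receipts ≤ $100,000 — not satisfied.
(c): F OR F → false.
So (1) is not satisfied (T AND T AND F).
(i) ≥ 8 yrs in jurisdiction — met.
(ii) state-registered — not met.
(a) = T OR F = true.
(i) not (has storefront) — fails.
(ii) ≥40% agricultural — not met.
(iii) veteran — not met.
(b) = F OR F OR F = false.
(2) = T AND F = false.
Overall: F OR F → false.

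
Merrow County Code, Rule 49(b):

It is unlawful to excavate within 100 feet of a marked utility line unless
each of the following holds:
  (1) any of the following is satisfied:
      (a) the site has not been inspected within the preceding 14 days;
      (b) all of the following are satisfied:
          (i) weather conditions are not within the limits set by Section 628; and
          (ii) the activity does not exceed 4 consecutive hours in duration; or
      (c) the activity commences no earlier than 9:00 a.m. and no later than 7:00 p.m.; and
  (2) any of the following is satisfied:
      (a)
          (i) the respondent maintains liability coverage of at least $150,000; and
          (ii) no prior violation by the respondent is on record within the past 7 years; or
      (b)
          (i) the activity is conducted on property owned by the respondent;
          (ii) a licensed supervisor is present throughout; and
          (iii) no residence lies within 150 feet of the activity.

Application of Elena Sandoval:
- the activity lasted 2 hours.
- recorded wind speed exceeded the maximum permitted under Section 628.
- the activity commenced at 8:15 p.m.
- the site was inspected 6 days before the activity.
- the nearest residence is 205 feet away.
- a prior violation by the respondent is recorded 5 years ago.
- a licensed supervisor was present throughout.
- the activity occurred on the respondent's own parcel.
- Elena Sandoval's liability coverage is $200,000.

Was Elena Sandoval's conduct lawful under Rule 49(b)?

(a) not (site inspected) — fails.
(i) not (weather ok) — met.
(ii) ≤ 4 hrs duration — satisfied.
So (b) is satisfied (T AND T).
(c) start within hours — not satisfied.
(1): F OR T OR F → true.
(i) coverage ≥ $150,000 — holds.
(ii) no prior violation — not met.
(a): T AND F → false.
(i) own property — met.
(ii) supervisor present — holds.
(iii) no residence in 150 ft — met.
(b): T AND T AND T → true.
So (2) is satisfied (F OR T).
So Overall is satisfied (T AND T).

Yes — lawful.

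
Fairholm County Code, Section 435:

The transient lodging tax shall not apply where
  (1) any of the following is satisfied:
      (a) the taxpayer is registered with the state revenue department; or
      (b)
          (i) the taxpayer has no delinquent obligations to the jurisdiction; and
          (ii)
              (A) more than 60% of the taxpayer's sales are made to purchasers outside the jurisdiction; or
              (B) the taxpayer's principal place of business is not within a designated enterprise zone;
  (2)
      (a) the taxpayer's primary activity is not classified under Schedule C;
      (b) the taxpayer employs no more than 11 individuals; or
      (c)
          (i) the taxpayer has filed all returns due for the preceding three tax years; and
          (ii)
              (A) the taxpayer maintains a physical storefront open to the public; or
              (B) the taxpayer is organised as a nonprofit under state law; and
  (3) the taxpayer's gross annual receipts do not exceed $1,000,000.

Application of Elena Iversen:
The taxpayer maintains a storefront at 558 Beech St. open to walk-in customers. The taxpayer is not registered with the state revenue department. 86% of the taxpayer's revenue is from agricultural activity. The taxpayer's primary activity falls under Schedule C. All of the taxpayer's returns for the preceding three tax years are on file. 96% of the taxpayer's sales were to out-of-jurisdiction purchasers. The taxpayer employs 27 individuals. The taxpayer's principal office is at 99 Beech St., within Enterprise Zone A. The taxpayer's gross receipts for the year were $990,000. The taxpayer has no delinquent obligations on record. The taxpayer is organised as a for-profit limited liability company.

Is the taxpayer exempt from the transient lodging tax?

(a) state-registered — fails.
(i) no delinquency — holds.
(A) >60% out-of-jur. sales — satisfied.
(B) not (in enterprise zone) — fails.
(ii): T OR F → true.
(b): T AND T → true.
(1) = F OR T = true.
(a) not (Schedule C activity) — fails.
(b) ≤ 11 employees — fails.
(i) returns current — satisfied.
(A) has storefront — holds.
(B) nonprofit — not satisfied.
(ii) = T OR F = true.
(c): T AND T → true.
So (2) is satisfied (F OR F OR T).
(3) receipts ≤ $1,000,000 — holds.
Overall: T AND T AND T → true.

Yes — exempt.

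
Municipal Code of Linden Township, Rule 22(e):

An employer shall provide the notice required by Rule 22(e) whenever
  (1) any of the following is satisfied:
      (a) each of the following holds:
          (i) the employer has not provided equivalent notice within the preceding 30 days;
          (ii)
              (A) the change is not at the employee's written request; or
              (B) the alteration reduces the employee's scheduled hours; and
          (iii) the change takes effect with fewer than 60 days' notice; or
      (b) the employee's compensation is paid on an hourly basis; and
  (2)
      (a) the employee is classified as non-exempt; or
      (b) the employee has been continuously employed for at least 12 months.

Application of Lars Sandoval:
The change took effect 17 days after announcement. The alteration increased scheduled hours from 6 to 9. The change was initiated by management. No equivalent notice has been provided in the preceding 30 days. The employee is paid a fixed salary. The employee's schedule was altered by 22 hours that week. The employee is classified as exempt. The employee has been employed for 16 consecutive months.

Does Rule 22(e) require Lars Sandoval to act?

(i) no recent notice — holds.
(A) not employee-requested — met.
(B) hours reduced — not satisfied.
So (ii) is satisfied (T OR F).
(iii) < 60 days' notice — holds.
(a) = T AND T AND T = true.
(b) hourly-paid — fails.
So (1) is satisfied (T OR F).
(a) non-exempt — fails.
(b) tenure ≥ 12 mo. — satisfied.
(2): F OR T → true.
Overall: T AND T → true.

Yes — required.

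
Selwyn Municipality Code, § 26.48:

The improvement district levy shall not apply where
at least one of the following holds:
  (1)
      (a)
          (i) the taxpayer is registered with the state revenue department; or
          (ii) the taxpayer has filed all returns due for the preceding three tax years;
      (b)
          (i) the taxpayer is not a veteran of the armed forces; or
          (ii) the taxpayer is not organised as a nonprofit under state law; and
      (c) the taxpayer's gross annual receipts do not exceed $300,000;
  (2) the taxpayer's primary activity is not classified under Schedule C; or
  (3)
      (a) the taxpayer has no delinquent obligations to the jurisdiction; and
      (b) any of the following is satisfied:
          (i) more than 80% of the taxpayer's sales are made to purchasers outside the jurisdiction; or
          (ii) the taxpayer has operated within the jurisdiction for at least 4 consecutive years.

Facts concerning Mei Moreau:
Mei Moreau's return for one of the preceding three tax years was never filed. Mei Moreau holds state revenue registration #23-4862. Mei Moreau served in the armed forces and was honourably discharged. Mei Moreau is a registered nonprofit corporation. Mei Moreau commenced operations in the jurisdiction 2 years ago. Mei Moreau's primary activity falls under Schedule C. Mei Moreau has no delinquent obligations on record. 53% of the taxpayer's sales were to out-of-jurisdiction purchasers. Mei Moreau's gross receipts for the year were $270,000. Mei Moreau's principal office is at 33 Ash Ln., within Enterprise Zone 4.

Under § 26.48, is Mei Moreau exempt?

No — not exempt.

(i) state-registered — met.
(ii) returns current — fails.
So (a) is satisfied (T OR F).
(i) not (veteran) — fails.
(ii) not (nonprofit) — not met.
(b): F OR F → false.
(c) receipts ≤ $300,000 — holds.
(1) = T AND F AND T = false.
(2) not (Schedule C activity) — fails.
(a) no delinquency — met.
(i) >80% out-of-jur. sales — not met.
(ii) ≥ 4 yrs in jurisdiction — fails.
(b): F OR F → false.
(3) = T AND F = false.
Overall: F OR F OR F → false.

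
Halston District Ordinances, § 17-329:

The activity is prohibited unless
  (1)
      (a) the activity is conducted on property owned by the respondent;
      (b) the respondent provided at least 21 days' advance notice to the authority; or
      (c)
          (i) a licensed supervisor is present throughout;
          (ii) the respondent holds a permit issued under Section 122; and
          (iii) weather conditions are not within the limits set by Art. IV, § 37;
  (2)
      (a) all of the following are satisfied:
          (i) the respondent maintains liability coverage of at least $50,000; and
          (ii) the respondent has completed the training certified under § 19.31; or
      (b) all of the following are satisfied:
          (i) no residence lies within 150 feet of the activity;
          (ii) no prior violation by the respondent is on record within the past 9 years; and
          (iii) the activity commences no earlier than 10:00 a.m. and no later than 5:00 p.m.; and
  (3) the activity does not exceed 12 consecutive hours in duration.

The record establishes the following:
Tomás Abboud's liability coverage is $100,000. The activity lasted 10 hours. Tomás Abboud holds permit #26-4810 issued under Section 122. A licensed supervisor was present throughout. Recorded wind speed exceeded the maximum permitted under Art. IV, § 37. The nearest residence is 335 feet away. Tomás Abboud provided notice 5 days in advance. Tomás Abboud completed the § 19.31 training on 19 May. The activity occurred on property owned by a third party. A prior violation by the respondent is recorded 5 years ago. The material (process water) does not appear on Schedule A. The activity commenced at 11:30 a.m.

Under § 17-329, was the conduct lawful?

Yes — lawful.

(a) own property — fails.
(b) ≥21 days' notice — not met.
(i) supervisor present — satisfied.
(ii) holds permit — satisfied.
(iii) not (weather ok) — met.
So (c) is satisfied (T AND T AND T).
(1) = F OR F OR T = true.
(i) coverage ≥ $50,000 — satisfied.
(ii) training certified — holds.
(a): T AND T → true.
(i) no residence in 150 ft — holds.
(ii) no prior violation — not met.
(iii) start within hours — satisfied.
(b) = T AND F AND T = false.
(2): T OR F → true.
(3) ≤ 12 hrs duration — met.
Overall = T AND T AND T = true.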